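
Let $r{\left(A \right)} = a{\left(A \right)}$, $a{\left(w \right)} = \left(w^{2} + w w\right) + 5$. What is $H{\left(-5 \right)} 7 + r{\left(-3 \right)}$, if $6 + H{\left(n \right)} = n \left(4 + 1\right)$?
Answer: $-194$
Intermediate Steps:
$H{\left(n \right)} = -6 + 5 n$ ($H{\left(n \right)} = -6 + n \left(4 + 1\right) = -6 + n 5 = -6 + 5 n$)
$a{\left(w \right)} = 5 + 2 w^{2}$ ($a{\left(w \right)} = \left(w^{2} + w^{2}\right) + 5 = 2 w^{2} + 5 = 5 + 2 w^{2}$)
$r{\left(A \right)} = 5 + 2 A^{2}$
$H{\left(-5 \right)} 7 + r{\left(-3 \right)} = \left(-6 + 5 \left(-5\right)\right) 7 + \left(5 + 2 \left(-3\right)^{2}\right) = \left(-6 - 25\right) 7 + \left(5 + 2 \cdot 9\right) = \left(-31\right) 7 + \left(5 + 18\right) = -217 + 23 = -194$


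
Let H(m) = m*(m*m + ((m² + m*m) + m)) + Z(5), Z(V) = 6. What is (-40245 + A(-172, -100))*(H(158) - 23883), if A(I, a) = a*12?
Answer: -490461083235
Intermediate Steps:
A(I, a) = 12*a
H(m) = 6 + m*(m + 3*m²) (H(m) = m*(m*m + ((m² + m*m) + m)) + 6 = m*(m² + ((m² + m²) + m)) + 6 = m*(m² + (2*m² + m)) + 6 = m*(m² + (m + 2*m²)) + 6 = m*(m + 3*m²) + 6 = 6 + m*(m + 3*m²))
(-40245 + A(-172, -100))*(H(158) - 23883) = (-40245 + 12*(-100))*((6 + 158² + 3*158³) - 23883) = (-40245 - 1200)*((6 + 24964 + 3*3944312) - 23883) = -41445*((6 + 24964 + 11832936) - 23883) = -41445*(11857906 - 23883) = -41445*11834023 = -490461083235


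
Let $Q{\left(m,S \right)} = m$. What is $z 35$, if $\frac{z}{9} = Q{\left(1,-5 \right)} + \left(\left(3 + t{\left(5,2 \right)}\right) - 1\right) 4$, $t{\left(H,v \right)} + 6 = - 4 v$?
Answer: $-14805$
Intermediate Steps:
$t{\left(H,v \right)} = -6 - 4 v$
$z = -423$ ($z = 9 \left(1 + \left(\left(3 - 14\right) - 1\right) 4\right) = 9 \left(1 + \left(-11 - 1\right) 4\right) = 9 \left(1 - 48\right) = 9 \left(-47\right) = -423$)
$z 35 = \left(-423\right) 35 = -14805$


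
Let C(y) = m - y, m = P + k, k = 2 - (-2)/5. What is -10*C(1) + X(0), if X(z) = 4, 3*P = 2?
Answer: -50/3 ≈ -16.667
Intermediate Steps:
P = ⅔ (P = (⅓)*2 = ⅔ ≈ 0.66667)
k = 12/5 (k = 2 - (-2)/5 = 2 - 1*(-⅖) = 2 + ⅖ = 12/5 ≈ 2.4000)
m = 46/15 (m = ⅔ + 12/5 = 46/15 ≈ 3.0667)
C(y) = 46/15 - y
-10*C(1) + X(0) = -10*(46/15 - 1*1) + 4 = -10*(46/15 - 1) + 4 = -10*31/15 + 4 = -62/3 + 4 = -50/3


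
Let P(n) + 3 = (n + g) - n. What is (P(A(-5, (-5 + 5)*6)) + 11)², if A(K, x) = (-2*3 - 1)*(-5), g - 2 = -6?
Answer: 16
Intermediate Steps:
g = -4 (g = 2 - 6 = -4)
A(K, x) = 35 (A(K, x) = (-6 - 1)*(-5) = -7*(-5) = 35)
P(n) = -7 (P(n) = -3 + ((n - 4) - n) = -3 + ((-4 + n) - n) = -3 - 4 = -7)
(P(A(-5, (-5 + 5)*6)) + 11)² = (-7 + 11)² = 4² = 16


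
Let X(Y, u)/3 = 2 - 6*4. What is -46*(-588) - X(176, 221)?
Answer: 27114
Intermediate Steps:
X(Y, u) = -66 (X(Y, u) = 3*(2 - 6*4) = 3*(2 - 24) = 3*(-22) = -66)
-46*(-588) - X(176, 221) = -46*(-588) - 1*(-66) = 27048 + 66 = 27114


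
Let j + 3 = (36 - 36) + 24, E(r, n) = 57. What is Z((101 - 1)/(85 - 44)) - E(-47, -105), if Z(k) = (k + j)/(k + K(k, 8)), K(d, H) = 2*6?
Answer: -32783/592 ≈ -55.377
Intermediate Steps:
K(d, H) = 12
j = 21 (j = -3 + ((36 - 36) + 24) = -3 + (0 + 24) = -3 + 24 = 21)
Z(k) = (21 + k)/(12 + k) (Z(k) = (k + 21)/(k + 12) = (21 + k)/(12 + k))
Z((101 - 1)/(85 - 44)) - E(-47, -105) = (21 + (101 - 1)/(85 - 44))/(12 + (101 - 1)/(85 - 44)) - 1*57 = (21 + 100/41)/(12 + 100/41) - 57 = (961/41)/(592/41) - 57 = (41/592)*(961/41) - 57 = 961/592 - 57 = -32783/592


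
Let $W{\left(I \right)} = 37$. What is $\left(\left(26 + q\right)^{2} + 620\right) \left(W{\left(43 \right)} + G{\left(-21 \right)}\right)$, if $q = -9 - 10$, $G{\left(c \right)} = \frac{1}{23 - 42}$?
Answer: $\frac{469638}{19} \approx 24718.0$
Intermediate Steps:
$G{\left(c \right)} = - \frac{1}{19}$ ($G{\left(c \right)} = \frac{1}{-19} = - \frac{1}{19}$)
$q = -19$ ($q = -9 - 10 = -19$)
$\left(\left(26 + q\right)^{2} + 620\right) \left(W{\left(43 \right)} + G{\left(-21 \right)}\right) = \left(\left(26 - 19\right)^{2} + 620\right) \left(37 - \frac{1}{19}\right) = \left(7^{2} + 620\right) \frac{702}{19} = \left(49 + 620\right) \frac{702}{19} = 669 \cdot \frac{702}{19} = \frac{469638}{19}$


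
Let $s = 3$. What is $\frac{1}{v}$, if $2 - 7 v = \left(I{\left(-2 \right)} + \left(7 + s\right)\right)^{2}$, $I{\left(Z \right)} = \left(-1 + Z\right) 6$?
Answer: $- \frac{7}{62} \approx -0.1129$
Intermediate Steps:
$I{\left(Z \right)} = -6 + 6 Z$
$v = - \frac{62}{7}$ ($v = \frac{2}{7} - \frac{\left(\left(-6 + 6 \left(-2\right)\right) + \left(7 + 3\right)\right)^{2}}{7} = \frac{2}{7} - \frac{\left(\left(-6 - 12\right) + 10\right)^{2}}{7} = \frac{2}{7} - \frac{\left(-18 + 10\right)^{2}}{7} = \frac{2}{7} - \frac{\left(-8\right)^{2}}{7} = \frac{2}{7} - \frac{64}{7} = - \frac{62}{7} \approx -8.8571$)
$\frac{1}{v} = \frac{1}{- \frac{62}{7}} = - \frac{7}{62}$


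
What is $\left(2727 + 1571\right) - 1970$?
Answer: $2328$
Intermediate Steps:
$\left(2727 + 1571\right) - 1970 = 4298 - 1970 = 2328$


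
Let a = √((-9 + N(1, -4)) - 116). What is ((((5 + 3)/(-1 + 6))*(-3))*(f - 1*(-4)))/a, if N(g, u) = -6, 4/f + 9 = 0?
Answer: 256*I*√131/1965 ≈ 1.4911*I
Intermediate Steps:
f = -4/9 (f = 4/(-9 + 0) = 4/(-9) = 4*(-⅑) = -4/9 ≈ -0.44444)
a = I*√131 (a = √((-9 - 6) - 116) = √(-15 - 116) = √(-131) = I*√131 ≈ 11.446*I)
((((5 + 3)/(-1 + 6))*(-3))*(f - 1*(-4)))/a = ((((5 + 3)/(-1 + 6))*(-3))*(-4/9 - 1*(-4)))/((I*√131)) = (((8/5)*(-3))*(-4/9 + 4))*(-I*√131/131) = (((8*(⅕))*(-3))*(32/9))*(-I*√131/131) = (((8/5)*(-3))*(32/9))*(-I*√131/131) = (-24/5*32/9)*(-I*√131/131) = -(-256)*I*√131/1965 = 256*I*√131/1965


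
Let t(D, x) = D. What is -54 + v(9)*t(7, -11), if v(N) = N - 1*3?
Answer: -12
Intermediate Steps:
v(N) = -3 + N (v(N) = N - 3 = -3 + N)
-54 + v(9)*t(7, -11) = -54 + (-3 + 9)*7 = -54 + 6*7 = -54 + 42 = -12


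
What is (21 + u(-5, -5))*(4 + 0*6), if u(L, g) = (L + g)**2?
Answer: 484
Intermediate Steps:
(21 + u(-5, -5))*(4 + 0*6) = (21 + (-5 - 5)**2)*(4 + 0*6) = (21 + (-10)**2)*(4 + 0) = (21 + 100)*4 = 121*4 = 484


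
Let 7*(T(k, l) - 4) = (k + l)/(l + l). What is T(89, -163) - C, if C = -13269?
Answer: 15144530/1141 ≈ 13273.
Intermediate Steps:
T(k, l) = 4 + (k + l)/(14*l) (T(k, l) = 4 + ((k + l)/(l + l))/7 = 4 + ((k + l)/((2*l)))/7 = 4 + ((k + l)*(1/(2*l)))/7 = 4 + ((k + l)/(2*l))/7 = 4 + (k + l)/(14*l))
T(89, -163) - C = (1/14)*(89 + 57*(-163))/(-163) - 1*(-13269) = (1/14)*(-1/163)*(89 - 9291) + 13269 = (1/14)*(-1/163)*(-9202) + 13269 = 4601/1141 + 13269 = 15144530/1141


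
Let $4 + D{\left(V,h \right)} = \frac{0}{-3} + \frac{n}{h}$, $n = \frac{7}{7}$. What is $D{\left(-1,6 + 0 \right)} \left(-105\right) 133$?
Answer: $\frac{107065}{2} \approx 53533.0$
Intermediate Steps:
$n = 1$ ($n = 7 \cdot \frac{1}{7} = 1$)
$D{\left(V,h \right)} = -4 + \frac{1}{h}$ ($D{\left(V,h \right)} = -4 + \left(\frac{0}{-3} + 1 \frac{1}{h}\right) = -4 + \left(0 \left(- \frac{1}{3}\right) + \frac{1}{h}\right) = -4 + \left(0 + \frac{1}{h}\right) = -4 + \frac{1}{h}$)
$D{\left(-1,6 + 0 \right)} \left(-105\right) 133 = \left(-4 + \frac{1}{6 + 0}\right) \left(-105\right) 133 = \left(-4 + \frac{1}{6}\right) \left(-105\right) 133 = \left(- \frac{23}{6}\right) \left(-105\right) 133 = \frac{805}{2} \cdot 133 = \frac{107065}{2}$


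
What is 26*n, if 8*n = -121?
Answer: -1573/4 ≈ -393.25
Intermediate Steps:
n = -121/8 (n = (1/8)*(-121) = -121/8 ≈ -15.125)
26*n = 26*(-121/8) = -1573/4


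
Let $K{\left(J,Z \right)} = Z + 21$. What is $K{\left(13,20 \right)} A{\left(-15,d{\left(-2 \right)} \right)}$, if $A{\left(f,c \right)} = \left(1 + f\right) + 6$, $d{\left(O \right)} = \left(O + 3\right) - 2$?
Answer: $-328$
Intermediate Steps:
$K{\left(J,Z \right)} = 21 + Z$
$d{\left(O \right)} = 1 + O$ ($d{\left(O \right)} = \left(3 + O\right) - 2 = 1 + O$)
$A{\left(f,c \right)} = 7 + f$
$K{\left(13,20 \right)} A{\left(-15,d{\left(-2 \right)} \right)} = \left(21 + 20\right) \left(7 - 15\right) = 41 \left(-8\right) = -328$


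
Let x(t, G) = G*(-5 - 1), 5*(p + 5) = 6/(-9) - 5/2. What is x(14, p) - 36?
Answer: -11/5 ≈ -2.2000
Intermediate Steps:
p = -169/30 (p = -5 + (6/(-9) - 5/2)/5 = -5 + (6*(-⅑) - 5*½)/5 = -5 + (-⅔ - 5/2)/5 = -5 + (⅕)*(-19/6) = -5 - 19/30 = -169/30 ≈ -5.6333)
x(t, G) = -6*G (x(t, G) = G*(-6) = -6*G)
x(14, p) - 36 = -6*(-169/30) - 36 = 169/5 - 36 = -11/5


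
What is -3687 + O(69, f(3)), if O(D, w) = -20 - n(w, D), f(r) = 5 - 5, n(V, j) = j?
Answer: -3776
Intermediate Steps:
f(r) = 0
O(D, w) = -20 - D
-3687 + O(69, f(3)) = -3687 + (-20 - 1*69) = -3687 + (-20 - 69) = -3687 - 89 = -3776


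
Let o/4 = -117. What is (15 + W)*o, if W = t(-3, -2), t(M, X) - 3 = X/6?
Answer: -8268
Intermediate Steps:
o = -468 (o = 4*(-117) = -468)
t(M, X) = 3 + X/6
W = 8/3 (W = 3 + (⅙)*(-2) = 3 - ⅓ = 8/3 ≈ 2.6667)
(15 + W)*o = (15 + 8/3)*(-468) = (53/3)*(-468) = -8268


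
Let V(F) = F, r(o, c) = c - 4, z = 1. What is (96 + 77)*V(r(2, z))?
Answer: -519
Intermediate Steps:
r(o, c) = -4 + c
(96 + 77)*V(r(2, z)) = (96 + 77)*(-4 + 1) = 173*(-3) = -519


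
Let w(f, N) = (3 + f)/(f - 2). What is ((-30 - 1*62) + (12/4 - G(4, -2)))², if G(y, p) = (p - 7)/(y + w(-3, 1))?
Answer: 120409/16 ≈ 7525.6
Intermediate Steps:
w(f, N) = (3 + f)/(-2 + f)
G(y, p) = (-7 + p)/y (G(y, p) = (p - 7)/(y + (3 - 3)/(-2 - 3)) = (-7 + p)/(y + 0/(-5)) = (-7 + p)/(y - ⅕*0) = (-7 + p)/(y + 0) = (-7 + p)/y)
((-30 - 1*62) + (12/4 - G(4, -2)))² = ((-30 - 1*62) + (12/4 - (-7 - 2)/4))² = ((-30 - 62) + (12*(¼) - (-9)/4))² = (-92 + (3 - 1*(-9/4)))² = (-92 + (3 + 9/4))² = (-92 + 21/4)² = (-347/4)² = 120409/16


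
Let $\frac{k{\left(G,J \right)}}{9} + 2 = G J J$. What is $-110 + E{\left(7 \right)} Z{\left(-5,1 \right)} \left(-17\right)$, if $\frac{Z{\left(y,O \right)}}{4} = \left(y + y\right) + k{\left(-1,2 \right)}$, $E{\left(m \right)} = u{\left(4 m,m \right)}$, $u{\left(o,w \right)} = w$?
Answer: $30354$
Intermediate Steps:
$E{\left(m \right)} = m$
$k{\left(G,J \right)} = -18 + 9 G J^{2}$ ($k{\left(G,J \right)} = -18 + 9 G J J = -18 + 9 G J^{2}$)
$Z{\left(y,O \right)} = -216 + 8 y$ ($Z{\left(y,O \right)} = 4 \left(\left(y + y\right) + \left(-18 + 9 \left(-1\right) 2^{2}\right)\right) = 4 \left(2 y + \left(-18 + 9 \left(-1\right) 4\right)\right) = 4 \left(2 y - 54\right) = 4 \left(-54 + 2 y\right) = -216 + 8 y$)
$-110 + E{\left(7 \right)} Z{\left(-5,1 \right)} \left(-17\right) = -110 + 7 \left(-216 + 8 \left(-5\right)\right) \left(-17\right) = -110 + 7 \left(-216 - 40\right) \left(-17\right) = -110 + 7 \left(\left(-256\right) \left(-17\right)\right) = -110 + 7 \cdot 4352 = -110 + 30464 = 30354$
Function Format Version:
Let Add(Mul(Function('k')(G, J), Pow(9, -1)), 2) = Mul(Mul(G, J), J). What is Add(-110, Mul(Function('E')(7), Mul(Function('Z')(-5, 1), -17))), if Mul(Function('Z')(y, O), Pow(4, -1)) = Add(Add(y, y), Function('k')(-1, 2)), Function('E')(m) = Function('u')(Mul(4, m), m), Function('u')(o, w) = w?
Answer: 30354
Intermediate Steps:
Function('E')(m) = m
Function('k')(G, J) = Add(-18, Mul(9, G, Pow(J, 2))) (Function('k')(G, J) = Add(-18, Mul(9, Mul(Mul(G, J), J))) = Add(-18, Mul(9, Mul(G, Pow(J, 2)))) = Add(-18, Mul(9, G, Pow(J, 2))))
Function('Z')(y, O) = Add(-216, Mul(8, y)) (Function('Z')(y, O) = Mul(4, Add(Add(y, y), Add(-18, Mul(9, -1, Pow(2, 2))))) = Mul(4, Add(Mul(2, y), Add(-18, Mul(9, -1, 4)))) = Mul(4, Add(Mul(2, y), Add(-18, -36))) = Mul(4, Add(Mul(2, y), -54)) = Mul(4, Add(-54, Mul(2, y))) = Add(-216, Mul(8, y)))
Add(-110, Mul(Function('E')(7), Mul(Function('Z')(-5, 1), -17))) = Add(-110, Mul(7, Mul(Add(-216, Mul(8, -5)), -17))) = Add(-110, Mul(7, Mul(Add(-216, -40), -17))) = Add(-110, Mul(7, Mul(-256, -17))) = Add(-110, Mul(7, 4352)) = Add(-110, 30464) = 30354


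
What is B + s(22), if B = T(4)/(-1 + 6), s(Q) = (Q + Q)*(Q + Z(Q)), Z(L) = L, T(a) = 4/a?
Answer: 9681/5 ≈ 1936.2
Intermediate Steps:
s(Q) = 4*Q² (s(Q) = (Q + Q)*(Q + Q) = (2*Q)*(2*Q) = 4*Q²)
B = ⅕ (B = (4/4)/(-1 + 6) = (4*(¼))/5 = (⅕)*1 = ⅕ ≈ 0.20000)
B + s(22) = ⅕ + 4*22² = ⅕ + 4*484 = ⅕ + 1936 = 9681/5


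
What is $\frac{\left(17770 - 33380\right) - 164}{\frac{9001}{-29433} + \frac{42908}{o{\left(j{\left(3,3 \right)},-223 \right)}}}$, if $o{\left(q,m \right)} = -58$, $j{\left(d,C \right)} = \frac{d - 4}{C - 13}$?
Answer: $\frac{13464008118}{631716611} \approx 21.313$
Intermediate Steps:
$j{\left(d,C \right)} = \frac{-4 + d}{-13 + C}$
$\frac{\left(17770 - 33380\right) - 164}{\frac{9001}{-29433} + \frac{42908}{o{\left(j{\left(3,3 \right)},-223 \right)}}} = \frac{\left(17770 - 33380\right) - 164}{\frac{9001}{-29433} + \frac{42908}{-58}} = \frac{-15610 - 164}{9001 \left(- \frac{1}{29433}\right) + 42908 \left(- \frac{1}{58}\right)} = - \frac{15774}{- \frac{9001}{29433} - \frac{21454}{29}} = - \frac{15774}{- \frac{631716611}{853557}} = \left(-15774\right) \left(- \frac{853557}{631716611}\right) = \frac{13464008118}{631716611}$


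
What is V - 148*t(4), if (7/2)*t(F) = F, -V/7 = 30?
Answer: -2654/7 ≈ -379.14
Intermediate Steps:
V = -210 (V = -7*30 = -210)
t(F) = 2*F/7
V - 148*t(4) = -210 - 296*4/7 = -210 - 148*8/7 = -210 - 1184/7 = -2654/7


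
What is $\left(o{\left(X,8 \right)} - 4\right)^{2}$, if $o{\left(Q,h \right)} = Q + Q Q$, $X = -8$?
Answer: $2704$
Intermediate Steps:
$o{\left(Q,h \right)} = Q + Q^{2}$
$\left(o{\left(X,8 \right)} - 4\right)^{2} = \left(- 8 \left(1 - 8\right) - 4\right)^{2} = \left(\left(-8\right) \left(-7\right) - 4\right)^{2} = \left(56 - 4\right)^{2} = 52^{2} = 2704$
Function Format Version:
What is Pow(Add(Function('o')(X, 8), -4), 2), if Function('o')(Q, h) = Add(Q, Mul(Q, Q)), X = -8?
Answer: 2704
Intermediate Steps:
Function('o')(Q, h) = Add(Q, Pow(Q, 2))
Pow(Add(Function('o')(X, 8), -4), 2) = Pow(Add(Mul(-8, Add(1, -8)), -4), 2) = Pow(Add(Mul(-8, -7), -4), 2) = Pow(Add(56, -4), 2) = Pow(52, 2) = 2704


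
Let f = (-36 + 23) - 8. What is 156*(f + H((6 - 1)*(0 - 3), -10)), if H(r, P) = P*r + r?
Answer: 17784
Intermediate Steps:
H(r, P) = r + P*r
f = -21 (f = -13 - 8 = -21)
156*(f + H((6 - 1)*(0 - 3), -10)) = 156*(-21 + ((6 - 1)*(0 - 3))*(1 - 10)) = 156*(-21 + (5*(-3))*(-9)) = 156*(-21 - 15*(-9)) = 156*(-21 + 135) = 156*114 = 17784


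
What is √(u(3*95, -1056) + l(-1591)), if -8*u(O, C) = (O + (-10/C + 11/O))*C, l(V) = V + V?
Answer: √1243440845/190 ≈ 185.59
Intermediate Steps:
l(V) = 2*V
u(O, C) = -C*(O - 10/C + 11/O)/8 (u(O, C) = -(O + (-10/C + 11/O))*C/8 = -(O - 10/C + 11/O)*C/8 = -C*(O - 10/C + 11/O)/8)
√(u(3*95, -1056) + l(-1591)) = √((-11*(-1056) - 3*95*(-10 - 3168*95))/(8*((3*95))) + 2*(-1591)) = √((⅛)*(11616 - 1*285*(-10 - 1056*285))/285 - 3182) = √((⅛)*(1/285)*(11616 - 1*285*(-10 - 300960)) - 3182) = √((⅛)*(1/285)*(11616 - 1*285*(-300970)) - 3182) = √((⅛)*(1/285)*(11616 + 85776450) - 3182) = √((⅛)*(1/285)*85788066 - 3182) = √(14298011/380 - 3182) = √(13088851/380) = √1243440845/190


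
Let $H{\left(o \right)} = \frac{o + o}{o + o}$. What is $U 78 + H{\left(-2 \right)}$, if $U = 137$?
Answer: $10687$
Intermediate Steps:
$H{\left(o \right)} = 1$ ($H{\left(o \right)} = \frac{2 o}{2 o} = 2 o \frac{1}{2 o} = 1$)
$U 78 + H{\left(-2 \right)} = 137 \cdot 78 + 1 = 10686 + 1 = 10687$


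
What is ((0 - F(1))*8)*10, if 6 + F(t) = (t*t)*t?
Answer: 400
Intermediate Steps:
F(t) = -6 + t³ (F(t) = -6 + (t*t)*t = -6 + t²*t = -6 + t³)
((0 - F(1))*8)*10 = ((0 - (-6 + 1³))*8)*10 = ((0 - (-6 + 1))*8)*10 = ((0 - 1*(-5))*8)*10 = ((0 + 5)*8)*10 = (5*8)*10 = 40*10 = 400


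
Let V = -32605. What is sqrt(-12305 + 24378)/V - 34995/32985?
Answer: -2333/2199 - sqrt(12073)/32605 ≈ -1.0643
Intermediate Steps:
sqrt(-12305 + 24378)/V - 34995/32985 = sqrt(-12305 + 24378)/(-32605) - 34995/32985 = sqrt(12073)*(-1/32605) - 34995*1/32985 = -sqrt(12073)/32605 - 2333/2199 = -2333/2199 - sqrt(12073)/32605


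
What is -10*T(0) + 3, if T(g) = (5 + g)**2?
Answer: -247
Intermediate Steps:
-10*T(0) + 3 = -10*(5 + 0)**2 + 3 = -10*5**2 + 3 = -10*25 + 3 = -250 + 3 = -247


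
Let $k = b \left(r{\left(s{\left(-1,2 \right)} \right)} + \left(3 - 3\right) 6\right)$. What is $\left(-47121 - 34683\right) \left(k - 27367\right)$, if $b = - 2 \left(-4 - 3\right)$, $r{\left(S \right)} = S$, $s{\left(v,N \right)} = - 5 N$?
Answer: $2250182628$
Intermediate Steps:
$b = 14$ ($b = \left(-2\right) \left(-7\right) = 14$)
$k = -140$ ($k = 14 \left(\left(-5\right) 2 + \left(3 - 3\right) 6\right) = 14 \left(-10 + 0 \cdot 6\right) = 14 \left(-10 + 0\right) = 14 \left(-10\right) = -140$)
$\left(-47121 - 34683\right) \left(k - 27367\right) = \left(-47121 - 34683\right) \left(-140 - 27367\right) = \left(-81804\right) \left(-27507\right) = 2250182628$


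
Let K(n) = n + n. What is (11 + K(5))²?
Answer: 441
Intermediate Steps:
K(n) = 2*n
(11 + K(5))² = (11 + 2*5)² = (11 + 10)² = 21² = 441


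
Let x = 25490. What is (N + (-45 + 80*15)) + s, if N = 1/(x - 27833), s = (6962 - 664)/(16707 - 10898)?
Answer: 15734862890/13610487 ≈ 1156.1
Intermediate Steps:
s = 6298/5809 ≈ 1.0842
N = -1/2343 (N = 1/(25490 - 27833) = 1/(-2343) = -1/2343 ≈ -0.00042680)
(N + (-45 + 80*15)) + s = (-1/2343 + (-45 + 80*15)) + 6298/5809 = (-1/2343 + (-45 + 1200)) + 6298/5809 = (-1/2343 + 1155) + 6298/5809 = 2706164/2343 + 6298/5809 = 15734862890/13610487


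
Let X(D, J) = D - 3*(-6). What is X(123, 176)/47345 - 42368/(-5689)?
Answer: 2006715109/269345705 ≈ 7.4503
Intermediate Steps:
X(D, J) = 18 + D (X(D, J) = D + 18 = 18 + D)
X(123, 176)/47345 - 42368/(-5689) = (18 + 123)/47345 - 42368/(-5689) = 141*(1/47345) - 42368*(-1/5689) = 141/47345 + 42368/5689 = 2006715109/269345705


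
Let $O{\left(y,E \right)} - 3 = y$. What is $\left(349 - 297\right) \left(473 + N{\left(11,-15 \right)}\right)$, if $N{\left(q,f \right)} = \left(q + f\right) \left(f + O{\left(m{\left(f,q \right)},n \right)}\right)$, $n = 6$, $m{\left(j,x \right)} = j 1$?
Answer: $30212$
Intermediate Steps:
$m{\left(j,x \right)} = j$
$O{\left(y,E \right)} = 3 + y$
$N{\left(q,f \right)} = \left(3 + 2 f\right) \left(f + q\right)$ ($N{\left(q,f \right)} = \left(q + f\right) \left(f + \left(3 + f\right)\right) = \left(f + q\right) \left(3 + 2 f\right) = \left(3 + 2 f\right) \left(f + q\right)$)
$\left(349 - 297\right) \left(473 + N{\left(11,-15 \right)}\right) = \left(349 - 297\right) \left(473 + \left(\left(-15\right)^{2} - 165 - 15 \left(3 - 15\right) + 11 \left(3 - 15\right)\right)\right) = 52 \left(473 + \left(225 - 165 - -180 + 11 \left(-12\right)\right)\right) = 52 \left(473 + \left(225 - 165 + 180 - 132\right)\right) = 52 \left(473 + 108\right) = 52 \cdot 581 = 30212$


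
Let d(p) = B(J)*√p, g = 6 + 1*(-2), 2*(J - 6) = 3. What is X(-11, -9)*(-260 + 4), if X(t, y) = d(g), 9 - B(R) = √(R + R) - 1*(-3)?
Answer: -3072 + 512*√15 ≈ -1089.0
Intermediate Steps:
J = 15/2 (J = 6 + (½)*3 = 6 + 3/2 = 15/2 ≈ 7.5000)
g = 4 (g = 6 - 2 = 4)
B(R) = 6 - √2*√R (B(R) = 9 - (√(R + R) - 1*(-3)) = 9 - (√(2*R) + 3) = 9 - (√2*√R + 3) = 9 - (3 + √2*√R) = 9 + (-3 - √2*√R) = 6 - √2*√R)
d(p) = √p*(6 - √15) (d(p) = (6 - √2*√(15/2))*√p = (6 - √2*√30/2)*√p = (6 - √15)*√p = √p*(6 - √15))
X(t, y) = 12 - 2*√15 (X(t, y) = √4*(6 - √15) = 2*(6 - √15) = 12 - 2*√15)
X(-11, -9)*(-260 + 4) = (12 - 2*√15)*(-260 + 4) = (12 - 2*√15)*(-256) = -3072 + 512*√15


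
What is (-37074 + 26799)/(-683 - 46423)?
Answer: 3425/15702 ≈ 0.21813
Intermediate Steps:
(-37074 + 26799)/(-683 - 46423) = -10275/(-47106) = -10275*(-1/47106) = 3425/15702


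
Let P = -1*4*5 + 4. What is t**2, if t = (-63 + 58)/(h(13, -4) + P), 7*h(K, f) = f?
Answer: 1225/13456 ≈ 0.091038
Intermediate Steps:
h(K, f) = f/7
P = -16 (P = -4*5 + 4 = -20 + 4 = -16)
t = 35/116 (t = (-63 + 58)/((1/7)*(-4) - 16) = -5/(-4/7 - 16) = -5/(-116/7) = -5*(-7/116) = 35/116 ≈ 0.30172)
t**2 = (35/116)**2 = 1225/13456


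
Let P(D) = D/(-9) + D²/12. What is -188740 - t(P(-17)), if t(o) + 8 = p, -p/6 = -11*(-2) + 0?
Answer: -188600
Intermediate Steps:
P(D) = -D/9 + D²/12 (P(D) = D*(-⅑) + D²*(1/12) = -D/9 + D²/12)
p = -132 (p = -6*(-11*(-2) + 0) = -6*(22 + 0) = -6*22 = -132)
t(o) = -140 (t(o) = -8 - 132 = -140)
-188740 - t(P(-17)) = -188740 - 1*(-140) = -188740 + 140 = -188600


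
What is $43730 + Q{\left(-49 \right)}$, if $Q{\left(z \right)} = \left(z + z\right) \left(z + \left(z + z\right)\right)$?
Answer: $58136$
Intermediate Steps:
$Q{\left(z \right)} = 6 z^{2}$ ($Q{\left(z \right)} = 2 z \left(z + 2 z\right) = 2 z 3 z = 6 z^{2}$)
$43730 + Q{\left(-49 \right)} = 43730 + 6 \left(-49\right)^{2} = 43730 + 6 \cdot 2401 = 43730 + 14406 = 58136$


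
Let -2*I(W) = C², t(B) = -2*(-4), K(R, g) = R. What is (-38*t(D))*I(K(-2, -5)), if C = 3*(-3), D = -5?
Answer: 12312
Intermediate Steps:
t(B) = 8
C = -9
I(W) = -81/2 (I(W) = -½*(-9)² = -½*81 = -81/2)
(-38*t(D))*I(K(-2, -5)) = -38*8*(-81/2) = -304*(-81/2) = 12312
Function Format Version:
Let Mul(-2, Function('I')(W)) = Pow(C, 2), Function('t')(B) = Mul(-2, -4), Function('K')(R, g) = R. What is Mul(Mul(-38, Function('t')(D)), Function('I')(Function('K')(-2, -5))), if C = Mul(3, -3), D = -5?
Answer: 12312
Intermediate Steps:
Function('t')(B) = 8
C = -9
Function('I')(W) = Rational(-81, 2) (Function('I')(W) = Mul(Rational(-1, 2), Pow(-9, 2)) = Mul(Rational(-1, 2), 81) = Rational(-81, 2))
Mul(Mul(-38, Function('t')(D)), Function('I')(Function('K')(-2, -5))) = Mul(Mul(-38, 8), Rational(-81, 2)) = Mul(-304, Rational(-81, 2)) = 12312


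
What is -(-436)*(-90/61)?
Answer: -39240/61 ≈ -643.28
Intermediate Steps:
-(-436)*(-90/61) = -(-436)*(-90*1/61) = -(-436)*(-90)/61 = -1*39240/61 = -39240/61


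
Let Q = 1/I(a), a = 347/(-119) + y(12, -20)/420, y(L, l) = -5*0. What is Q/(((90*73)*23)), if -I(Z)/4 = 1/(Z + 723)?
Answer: -8569/7192836 ≈ -0.0011913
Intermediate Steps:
y(L, l) = 0
a = -347/119 (a = 347/(-119) + 0/420 = 347*(-1/119) + 0*(1/420) = -347/119 + 0 = -347/119 ≈ -2.9160)
I(Z) = -4/(723 + Z) (I(Z) = -4/(Z + 723) = -4/(723 + Z))
Q = -42845/238 (Q = 1/(-4/(723 - 347/119)) = 1/(-4/85690/119) = 1/(-4*119/85690) = 1/(-238/42845) = -42845/238 ≈ -180.02)
Q/(((90*73)*23)) = -42845/(238*((90*73)*23)) = -42845/(238*(6570*23)) = -42845/238/151110 = -42845/238*1/151110 = -8569/7192836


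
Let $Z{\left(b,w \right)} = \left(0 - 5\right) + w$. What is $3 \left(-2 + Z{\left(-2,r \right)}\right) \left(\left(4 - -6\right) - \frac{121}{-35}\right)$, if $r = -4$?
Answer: $- \frac{15543}{35} \approx -444.09$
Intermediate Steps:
$Z{\left(b,w \right)} = -5 + w$
$3 \left(-2 + Z{\left(-2,r \right)}\right) \left(\left(4 - -6\right) - \frac{121}{-35}\right) = 3 \left(-2 - 9\right) \left(\left(4 - -6\right) - \frac{121}{-35}\right) = 3 \left(-2 - 9\right) \left(\left(4 + 6\right) - - \frac{121}{35}\right) = 3 \left(-11\right) \left(10 + \frac{121}{35}\right) = \left(-33\right) \frac{471}{35} = - \frac{15543}{35}$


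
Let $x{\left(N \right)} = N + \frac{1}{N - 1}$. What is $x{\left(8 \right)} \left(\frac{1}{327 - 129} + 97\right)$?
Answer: $\frac{364933}{462} \approx 789.9$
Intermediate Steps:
$x{\left(N \right)} = N + \frac{1}{-1 + N}$
$x{\left(8 \right)} \left(\frac{1}{327 - 129} + 97\right) = \frac{1 + 8^{2} - 8}{-1 + 8} \left(\frac{1}{327 - 129} + 97\right) = \frac{1 + 64 - 8}{7} \left(\frac{1}{198} + 97\right) = \frac{1}{7} \cdot 57 \left(\frac{1}{198} + 97\right) = \frac{57}{7} \cdot \frac{19207}{198} = \frac{364933}{462}$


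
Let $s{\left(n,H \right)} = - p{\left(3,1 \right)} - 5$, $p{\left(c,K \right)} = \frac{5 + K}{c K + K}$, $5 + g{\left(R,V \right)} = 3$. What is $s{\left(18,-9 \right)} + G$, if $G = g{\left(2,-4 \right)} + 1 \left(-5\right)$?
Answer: $- \frac{27}{2} \approx -13.5$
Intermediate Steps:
$g{\left(R,V \right)} = -2$ ($g{\left(R,V \right)} = -5 + 3 = -2$)
$p{\left(c,K \right)} = \frac{5 + K}{K + K c}$ ($p{\left(c,K \right)} = \frac{5 + K}{K c + K} = \frac{5 + K}{K + K c}$)
$s{\left(n,H \right)} = - \frac{13}{2}$ ($s{\left(n,H \right)} = - \frac{5 + 1}{1 \left(1 + 3\right)} - 5 = - \frac{1 \cdot 6}{4} - 5 = \left(-1\right) \frac{3}{2} - 5 = - \frac{3}{2} - 5 = - \frac{13}{2}$)
$G = -7$ ($G = -2 + 1 \left(-5\right) = -2 - 5 = -7$)
$s{\left(18,-9 \right)} + G = - \frac{13}{2} - 7 = - \frac{27}{2}$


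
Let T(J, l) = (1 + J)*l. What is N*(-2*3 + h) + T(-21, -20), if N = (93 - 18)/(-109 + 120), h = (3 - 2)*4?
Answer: 4250/11 ≈ 386.36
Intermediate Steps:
T(J, l) = l*(1 + J)
h = 4 (h = 1*4 = 4)
N = 75/11 ≈ 6.8182
N*(-2*3 + h) + T(-21, -20) = 75*(-2*3 + 4)/11 - 20*(1 - 21) = 75*(-6 + 4)/11 - 20*(-20) = (75/11)*(-2) + 400 = -150/11 + 400 = 4250/11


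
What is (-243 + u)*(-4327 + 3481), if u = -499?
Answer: 627732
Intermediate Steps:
(-243 + u)*(-4327 + 3481) = (-243 - 499)*(-4327 + 3481) = -742*(-846) = 627732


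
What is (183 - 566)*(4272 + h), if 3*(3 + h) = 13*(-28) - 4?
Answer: -4764137/3 ≈ -1.5880e+6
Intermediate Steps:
h = -377/3 (h = -3 + (13*(-28) - 4)/3 = -3 + (-364 - 4)/3 = -3 + (⅓)*(-368) = -3 - 368/3 = -377/3 ≈ -125.67)
(183 - 566)*(4272 + h) = (183 - 566)*(4272 - 377/3) = -383*12439/3 = -4764137/3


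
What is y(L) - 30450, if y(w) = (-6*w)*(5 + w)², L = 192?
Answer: -44738418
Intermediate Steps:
y(w) = -6*w*(5 + w)²
y(L) - 30450 = -6*192*(5 + 192)² - 30450 = -6*192*197² - 30450 = -6*192*38809 - 30450 = -44707968 - 30450 = -44738418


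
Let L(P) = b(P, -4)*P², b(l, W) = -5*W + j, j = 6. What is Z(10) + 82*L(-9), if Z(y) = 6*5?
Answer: 172722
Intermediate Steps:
Z(y) = 30
b(l, W) = 6 - 5*W (b(l, W) = -5*W + 6 = 6 - 5*W)
L(P) = 26*P² (L(P) = (6 - 5*(-4))*P² = (6 + 20)*P² = 26*P²)
Z(10) + 82*L(-9) = 30 + 82*(26*(-9)²) = 30 + 82*(26*81) = 30 + 82*2106 = 30 + 172692 = 172722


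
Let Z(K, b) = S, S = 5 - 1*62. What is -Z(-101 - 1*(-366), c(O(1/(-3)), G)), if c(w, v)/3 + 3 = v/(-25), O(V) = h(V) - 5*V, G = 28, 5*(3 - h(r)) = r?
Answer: 57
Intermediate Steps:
h(r) = 3 - r/5
O(V) = 3 - 26*V/5 (O(V) = (3 - V/5) - 5*V = 3 - 26*V/5)
c(w, v) = -9 - 3*v/25 (c(w, v) = -9 + 3*(v/(-25)) = -9 + 3*(v*(-1/25)) = -9 + 3*(-v/25) = -9 - 3*v/25)
S = -57 (S = 5 - 62 = -57)
Z(K, b) = -57
-Z(-101 - 1*(-366), c(O(1/(-3)), G)) = -1*(-57) = 57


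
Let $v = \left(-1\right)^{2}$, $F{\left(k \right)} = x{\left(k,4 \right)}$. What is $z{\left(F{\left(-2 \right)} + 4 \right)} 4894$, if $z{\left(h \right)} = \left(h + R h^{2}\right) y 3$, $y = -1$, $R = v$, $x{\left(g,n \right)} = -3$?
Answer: $-29364$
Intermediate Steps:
$F{\left(k \right)} = -3$
$v = 1$
$R = 1$
$z{\left(h \right)} = - 3 h - 3 h^{2}$ ($z{\left(h \right)} = \left(h + 1 h^{2}\right) \left(-1\right) 3 = \left(h + h^{2}\right) \left(-1\right) 3 = \left(- h - h^{2}\right) 3 = - 3 h - 3 h^{2}$)
$z{\left(F{\left(-2 \right)} + 4 \right)} 4894 = - 3 \left(-3 + 4\right) \left(1 + \left(-3 + 4\right)\right) 4894 = \left(-3\right) 1 \left(1 + 1\right) 4894 = \left(-3\right) 1 \cdot 2 \cdot 4894 = \left(-6\right) 4894 = -29364$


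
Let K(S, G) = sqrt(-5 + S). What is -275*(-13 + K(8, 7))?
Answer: 3575 - 275*sqrt(3) ≈ 3098.7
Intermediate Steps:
-275*(-13 + K(8, 7)) = -275*(-13 + sqrt(-5 + 8)) = -275*(-13 + sqrt(3)) = 3575 - 275*sqrt(3)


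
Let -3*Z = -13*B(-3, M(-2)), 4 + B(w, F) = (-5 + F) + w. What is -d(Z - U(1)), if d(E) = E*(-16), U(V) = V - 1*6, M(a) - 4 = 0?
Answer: -1424/3 ≈ -474.67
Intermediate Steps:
M(a) = 4 (M(a) = 4 + 0 = 4)
B(w, F) = -9 + F + w (B(w, F) = -4 + ((-5 + F) + w) = -4 + (-5 + F + w) = -9 + F + w)
U(V) = -6 + V (U(V) = V - 6 = -6 + V)
Z = -104/3 (Z = -(-13)*(-9 + 4 - 3)/3 = -(-13)*(-8)/3 = -⅓*104 = -104/3 ≈ -34.667)
d(E) = -16*E
-d(Z - U(1)) = -(-16)*(-104/3 - (-6 + 1)) = -(-16)*(-104/3 - 1*(-5)) = -(-16)*(-104/3 + 5) = -(-16)*(-89)/3 = -1*1424/3 = -1424/3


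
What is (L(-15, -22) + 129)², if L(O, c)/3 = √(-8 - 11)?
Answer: 16470 + 774*I*√19 ≈ 16470.0 + 3373.8*I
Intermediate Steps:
L(O, c) = 3*I*√19 (L(O, c) = 3*√(-8 - 11) = 3*√(-19) = 3*(I*√19) = 3*I*√19)
(L(-15, -22) + 129)² = (3*I*√19 + 129)² = (129 + 3*I*√19)²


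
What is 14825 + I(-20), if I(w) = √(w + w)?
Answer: 14825 + 2*I*√10 ≈ 14825.0 + 6.3246*I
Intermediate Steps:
I(w) = √2*√w (I(w) = √(2*w) = √2*√w)
14825 + I(-20) = 14825 + √2*√(-20) = 14825 + √2*(2*I*√5) = 14825 + 2*I*√10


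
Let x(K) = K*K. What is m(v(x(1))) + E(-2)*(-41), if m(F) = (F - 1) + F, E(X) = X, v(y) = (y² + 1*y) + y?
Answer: 87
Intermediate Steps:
x(K) = K²
v(y) = y² + 2*y (v(y) = (y² + y) + y = (y + y²) + y = y² + 2*y)
m(F) = -1 + 2*F (m(F) = (-1 + F) + F = -1 + 2*F)
m(v(x(1))) + E(-2)*(-41) = (-1 + 2*(1²*(2 + 1²))) - 2*(-41) = (-1 + 2*(1*(2 + 1))) + 82 = (-1 + 2*(1*3)) + 82 = (-1 + 2*3) + 82 = (-1 + 6) + 82 = 5 + 82 = 87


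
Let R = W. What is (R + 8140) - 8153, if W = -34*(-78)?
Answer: 2639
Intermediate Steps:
W = 2652
R = 2652
(R + 8140) - 8153 = (2652 + 8140) - 8153 = 10792 - 8153 = 2639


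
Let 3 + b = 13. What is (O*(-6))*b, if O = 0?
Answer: 0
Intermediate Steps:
b = 10 (b = -3 + 13 = 10)
(O*(-6))*b = (0*(-6))*10 = 0*10 = 0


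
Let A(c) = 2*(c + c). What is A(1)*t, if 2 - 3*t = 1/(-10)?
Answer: 14/5 ≈ 2.8000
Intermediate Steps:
A(c) = 4*c (A(c) = 2*(2*c) = 4*c)
t = 7/10 (t = ⅔ - ⅓/(-10) = ⅔ - ⅓*(-⅒) = ⅔ + 1/30 = 7/10 ≈ 0.70000)
A(1)*t = (4*1)*(7/10) = 4*(7/10) = 14/5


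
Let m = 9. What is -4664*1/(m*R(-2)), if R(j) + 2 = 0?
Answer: 2332/9 ≈ 259.11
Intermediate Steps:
R(j) = -2 (R(j) = -2 + 0 = -2)
-4664*1/(m*R(-2)) = -4664/((9*1)*(-2)) = -4664/(9*(-2)) = -4664/(-18) = -4664*(-1/18) = 2332/9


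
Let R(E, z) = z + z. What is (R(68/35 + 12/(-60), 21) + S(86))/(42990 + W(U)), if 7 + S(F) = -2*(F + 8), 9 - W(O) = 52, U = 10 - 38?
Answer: -153/42947 ≈ -0.0035625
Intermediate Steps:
U = -28
R(E, z) = 2*z
W(O) = -43 (W(O) = 9 - 1*52 = 9 - 52 = -43)
S(F) = -23 - 2*F (S(F) = -7 - 2*(F + 8) = -7 - 2*(8 + F) = -7 + (-16 - 2*F) = -23 - 2*F)
(R(68/35 + 12/(-60), 21) + S(86))/(42990 + W(U)) = (2*21 + (-23 - 2*86))/(42990 - 43) = (42 + (-23 - 172))/42947 = (42 - 195)*(1/42947) = -153*1/42947 = -153/42947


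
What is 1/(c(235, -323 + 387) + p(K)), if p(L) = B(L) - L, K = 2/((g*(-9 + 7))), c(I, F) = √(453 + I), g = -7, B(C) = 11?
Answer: -133/6984 + 49*√43/6984 ≈ 0.026964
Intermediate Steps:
K = ⅐ (K = 2/((-7*(-9 + 7))) = 2/((-7*(-2))) = 2/14 = 2*(1/14) = ⅐ ≈ 0.14286)
p(L) = 11 - L
1/(c(235, -323 + 387) + p(K)) = 1/(√(453 + 235) + (11 - 1*⅐)) = 1/(√688 + (11 - ⅐)) = 1/(4*√43 + 76/7) = 1/(76/7 + 4*√43)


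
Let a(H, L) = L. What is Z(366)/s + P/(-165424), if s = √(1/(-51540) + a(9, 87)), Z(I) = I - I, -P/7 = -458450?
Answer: -229225/11816 ≈ -19.400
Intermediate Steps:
P = 3209150 (P = -7*(-458450) = 3209150)
Z(I) = 0
s = √57776069415/25770 (s = √(1/(-51540) + 87) = √(-1/51540 + 87) = √(4483979/51540) = √57776069415/25770 ≈ 9.3274)
Z(366)/s + P/(-165424) = 0/((√57776069415/25770)) + 3209150/(-165424) = 0*(2*√57776069415/4483979) + 3209150*(-1/165424) = 0 - 229225/11816 = -229225/11816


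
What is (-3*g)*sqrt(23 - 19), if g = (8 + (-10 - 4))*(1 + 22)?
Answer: 828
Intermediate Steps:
g = -138 (g = (8 - 14)*23 = -6*23 = -138)
(-3*g)*sqrt(23 - 19) = (-3*(-138))*sqrt(23 - 19) = 414*sqrt(4) = 414*2 = 828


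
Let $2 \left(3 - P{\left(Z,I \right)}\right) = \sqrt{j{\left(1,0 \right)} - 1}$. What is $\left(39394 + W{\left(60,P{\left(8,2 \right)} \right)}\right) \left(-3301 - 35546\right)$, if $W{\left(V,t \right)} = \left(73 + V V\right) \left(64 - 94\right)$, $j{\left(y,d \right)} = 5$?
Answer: $2750212212$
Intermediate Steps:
$P{\left(Z,I \right)} = 2$ ($P{\left(Z,I \right)} = 3 - \frac{\sqrt{5 - 1}}{2} = 3 - \frac{\sqrt{4}}{2} = 3 - 1 = 2$)
$W{\left(V,t \right)} = -2190 - 30 V^{2}$ ($W{\left(V,t \right)} = \left(73 + V^{2}\right) \left(-30\right) = -2190 - 30 V^{2}$)
$\left(39394 + W{\left(60,P{\left(8,2 \right)} \right)}\right) \left(-3301 - 35546\right) = \left(39394 - \left(2190 + 30 \cdot 60^{2}\right)\right) \left(-3301 - 35546\right) = \left(39394 - 110190\right) \left(-38847\right) = \left(-70796\right) \left(-38847\right) = 2750212212$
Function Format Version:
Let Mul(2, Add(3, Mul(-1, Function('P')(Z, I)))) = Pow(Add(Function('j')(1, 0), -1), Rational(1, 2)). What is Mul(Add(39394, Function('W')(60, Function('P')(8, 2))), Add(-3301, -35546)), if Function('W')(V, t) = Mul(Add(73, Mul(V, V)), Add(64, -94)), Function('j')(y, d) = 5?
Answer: 2750212212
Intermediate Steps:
Function('P')(Z, I) = 2 (Function('P')(Z, I) = Add(3, Mul(Rational(-1, 2), Pow(Add(5, -1), Rational(1, 2)))) = Add(3, Mul(Rational(-1, 2), Pow(4, Rational(1, 2)))) = Add(3, Mul(Rational(-1, 2), 2)) = Add(3, -1) = 2)
Function('W')(V, t) = Add(-2190, Mul(-30, Pow(V, 2))) (Function('W')(V, t) = Mul(Add(73, Pow(V, 2)), -30) = Add(-2190, Mul(-30, Pow(V, 2))))
Mul(Add(39394, Function('W')(60, Function('P')(8, 2))), Add(-3301, -35546)) = Mul(Add(39394, Add(-2190, Mul(-30, Pow(60, 2)))), Add(-3301, -35546)) = Mul(Add(39394, Add(-2190, Mul(-30, 3600))), -38847) = Mul(Add(39394, Add(-2190, -108000)), -38847) = Mul(Add(39394, -110190), -38847) = Mul(-70796, -38847) = 2750212212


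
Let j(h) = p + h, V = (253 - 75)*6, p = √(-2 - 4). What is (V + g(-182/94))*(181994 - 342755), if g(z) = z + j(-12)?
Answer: -7964260701/47 - 160761*I*√6 ≈ -1.6945e+8 - 3.9378e+5*I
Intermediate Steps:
p = I*√6 (p = √(-6) = I*√6 ≈ 2.4495*I)
V = 1068 (V = 178*6 = 1068)
j(h) = h + I*√6 (j(h) = I*√6 + h = h + I*√6)
g(z) = -12 + z + I*√6 (g(z) = z + (-12 + I*√6) = -12 + z + I*√6)
(V + g(-182/94))*(181994 - 342755) = (1068 + (-12 - 182/94 + I*√6))*(181994 - 342755) = (1068 + (-12 - 182*1/94 + I*√6))*(-160761) = (1068 + (-12 - 91/47 + I*√6))*(-160761) = (1068 + (-655/47 + I*√6))*(-160761) = (49541/47 + I*√6)*(-160761) = -7964260701/47 - 160761*I*√6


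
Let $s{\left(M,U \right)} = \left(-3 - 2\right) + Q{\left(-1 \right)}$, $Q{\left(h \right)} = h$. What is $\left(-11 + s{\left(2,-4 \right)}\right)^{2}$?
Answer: $289$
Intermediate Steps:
$s{\left(M,U \right)} = -6$ ($s{\left(M,U \right)} = \left(-3 - 2\right) - 1 = -5 - 1 = -6$)
$\left(-11 + s{\left(2,-4 \right)}\right)^{2} = \left(-11 - 6\right)^{2} = \left(-17\right)^{2} = 289$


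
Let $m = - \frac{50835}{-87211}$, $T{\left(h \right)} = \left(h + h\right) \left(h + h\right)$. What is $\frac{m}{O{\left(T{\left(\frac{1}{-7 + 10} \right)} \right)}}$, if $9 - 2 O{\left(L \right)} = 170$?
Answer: $- \frac{101670}{14040971} \approx -0.007241$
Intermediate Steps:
$T{\left(h \right)} = 4 h^{2}$ ($T{\left(h \right)} = 2 h 2 h = 4 h^{2}$)
$O{\left(L \right)} = - \frac{161}{2}$ ($O{\left(L \right)} = \frac{9}{2} - 85 = - \frac{161}{2}$)
$m = \frac{50835}{87211}$ ($m = \left(-50835\right) \left(- \frac{1}{87211}\right) = \frac{50835}{87211} \approx 0.5829$)
$\frac{m}{O{\left(T{\left(\frac{1}{-7 + 10} \right)} \right)}} = \frac{50835}{87211 \left(- \frac{161}{2}\right)} = \frac{50835}{87211} \left(- \frac{2}{161}\right) = - \frac{101670}{14040971}$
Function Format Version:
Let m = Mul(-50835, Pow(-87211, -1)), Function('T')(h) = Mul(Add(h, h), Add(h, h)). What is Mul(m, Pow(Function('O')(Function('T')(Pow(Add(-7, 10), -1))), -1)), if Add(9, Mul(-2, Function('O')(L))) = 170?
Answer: Rational(-101670, 14040971) ≈ -0.0072410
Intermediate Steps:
Function('T')(h) = Mul(4, Pow(h, 2)) (Function('T')(h) = Mul(Mul(2, h), Mul(2, h)) = Mul(4, Pow(h, 2)))
Function('O')(L) = Rational(-161, 2) (Function('O')(L) = Add(Rational(9, 2), Mul(Rational(-1, 2), 170)) = Add(Rational(9, 2), -85) = Rational(-161, 2))
m = Rational(50835, 87211) (m = Mul(-50835, Rational(-1, 87211)) = Rational(50835, 87211) ≈ 0.58290)
Mul(m, Pow(Function('O')(Function('T')(Pow(Add(-7, 10), -1))), -1)) = Mul(Rational(50835, 87211), Pow(Rational(-161, 2), -1)) = Mul(Rational(50835, 87211), Rational(-2, 161)) = Rational(-101670, 14040971)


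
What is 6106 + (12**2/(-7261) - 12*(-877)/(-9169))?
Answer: 7668603518/1256153 ≈ 6104.8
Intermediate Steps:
6106 + (12**2/(-7261) - 12*(-877)/(-9169)) = 6106 + (144*(-1/7261) + 10524*(-1/9169)) = 6106 + (-144/7261 - 10524/9169) = 6106 - 1466700/1256153 = 7668603518/1256153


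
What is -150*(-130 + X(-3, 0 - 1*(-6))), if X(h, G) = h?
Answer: 19950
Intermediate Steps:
-150*(-130 + X(-3, 0 - 1*(-6))) = -150*(-130 - 3) = -150*(-133) = 19950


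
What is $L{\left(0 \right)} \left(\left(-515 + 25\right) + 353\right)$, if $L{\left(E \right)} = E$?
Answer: $0$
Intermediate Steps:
$L{\left(0 \right)} \left(\left(-515 + 25\right) + 353\right) = 0 \left(\left(-515 + 25\right) + 353\right) = 0 \left(-490 + 353\right) = 0 \left(-137\right) = 0$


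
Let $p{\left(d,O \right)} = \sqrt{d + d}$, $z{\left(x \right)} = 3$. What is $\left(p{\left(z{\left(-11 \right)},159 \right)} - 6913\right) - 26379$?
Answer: $-33292 + \sqrt{6} \approx -33290.0$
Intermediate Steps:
$p{\left(d,O \right)} = \sqrt{2} \sqrt{d}$ ($p{\left(d,O \right)} = \sqrt{2 d} = \sqrt{2} \sqrt{d}$)
$\left(p{\left(z{\left(-11 \right)},159 \right)} - 6913\right) - 26379 = \left(\sqrt{2} \sqrt{3} - 6913\right) - 26379 = \left(\sqrt{6} - 6913\right) - 26379 = \left(-6913 + \sqrt{6}\right) - 26379 = -33292 + \sqrt{6}$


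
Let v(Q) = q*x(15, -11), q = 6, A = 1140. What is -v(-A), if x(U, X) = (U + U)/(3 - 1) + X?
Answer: -24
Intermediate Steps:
x(U, X) = U + X (x(U, X) = (2*U)/2 + X = (2*U)*(½) + X = U + X)
v(Q) = 24 (v(Q) = 6*(15 - 11) = 6*4 = 24)
-v(-A) = -1*24 = -24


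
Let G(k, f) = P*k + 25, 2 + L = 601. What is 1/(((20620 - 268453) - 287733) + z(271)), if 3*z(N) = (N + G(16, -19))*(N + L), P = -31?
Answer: -1/593566 ≈ -1.6847e-6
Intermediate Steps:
L = 599 (L = -2 + 601 = 599)
G(k, f) = 25 - 31*k (G(k, f) = -31*k + 25 = 25 - 31*k)
z(N) = (-471 + N)*(599 + N)/3 (z(N) = ((N + (25 - 31*16))*(N + 599))/3 = ((N + (25 - 496))*(599 + N))/3 = ((N - 471)*(599 + N))/3 = ((-471 + N)*(599 + N))/3 = (-471 + N)*(599 + N)/3)
1/(((20620 - 268453) - 287733) + z(271)) = 1/(((20620 - 268453) - 287733) + (-94043 + (1/3)*271**2 + (128/3)*271)) = 1/((-247833 - 287733) + (-94043 + (1/3)*73441 + 34688/3)) = 1/(-535566 + (-94043 + 73441/3 + 34688/3)) = 1/(-535566 - 58000) = 1/(-593566) = -1/593566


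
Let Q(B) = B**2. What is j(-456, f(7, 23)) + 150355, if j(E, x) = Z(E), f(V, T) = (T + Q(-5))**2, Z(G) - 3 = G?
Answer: 149902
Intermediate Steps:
Z(G) = 3 + G
f(V, T) = (25 + T)**2 (f(V, T) = (T + (-5)**2)**2 = (T + 25)**2 = (25 + T)**2)
j(E, x) = 3 + E
j(-456, f(7, 23)) + 150355 = (3 - 456) + 150355 = -453 + 150355 = 149902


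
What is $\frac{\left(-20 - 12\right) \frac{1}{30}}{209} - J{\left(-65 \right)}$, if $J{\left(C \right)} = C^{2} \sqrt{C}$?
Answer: $- \frac{16}{3135} - 4225 i \sqrt{65} \approx -0.0051037 - 34063.0 i$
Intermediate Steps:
$J{\left(C \right)} = C^{\frac{5}{2}}$
$\frac{\left(-20 - 12\right) \frac{1}{30}}{209} - J{\left(-65 \right)} = \frac{\left(-20 - 12\right) \frac{1}{30}}{209} - \left(-65\right)^{\frac{5}{2}} = \left(-32\right) \frac{1}{30} \cdot \frac{1}{209} - 4225 i \sqrt{65} = \left(- \frac{16}{15}\right) \frac{1}{209} - 4225 i \sqrt{65} = - \frac{16}{3135} - 4225 i \sqrt{65}$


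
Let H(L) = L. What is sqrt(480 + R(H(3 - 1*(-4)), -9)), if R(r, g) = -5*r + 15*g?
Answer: sqrt(310) ≈ 17.607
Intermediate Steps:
sqrt(480 + R(H(3 - 1*(-4)), -9)) = sqrt(480 + (-5*(3 - 1*(-4)) + 15*(-9))) = sqrt(480 + (-5*(3 + 4) - 135)) = sqrt(480 + (-5*7 - 135)) = sqrt(480 + (-35 - 135)) = sqrt(480 - 170) = sqrt(310)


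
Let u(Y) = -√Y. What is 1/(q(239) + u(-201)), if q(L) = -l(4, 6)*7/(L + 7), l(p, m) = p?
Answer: -1722/3041125 + 15129*I*√201/3041125 ≈ -0.00056624 + 0.07053*I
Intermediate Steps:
q(L) = -28/(7 + L) (q(L) = -4*7/(L + 7) = -28/(7 + L))
1/(q(239) + u(-201)) = 1/(-28/(7 + 239) - √(-201)) = 1/(-28/246 - I*√201) = 1/(-28*1/246 - I*√201) = 1/(-14/123 - I*√201)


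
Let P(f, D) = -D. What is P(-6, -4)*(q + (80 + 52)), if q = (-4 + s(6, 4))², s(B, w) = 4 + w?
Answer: 592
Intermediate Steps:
q = 16 (q = (-4 + (4 + 4))² = (-4 + 8)² = 4² = 16)
P(-6, -4)*(q + (80 + 52)) = (-1*(-4))*(16 + (80 + 52)) = 4*(16 + 132) = 4*148 = 592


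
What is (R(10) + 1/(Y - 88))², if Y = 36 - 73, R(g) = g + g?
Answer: 6245001/15625 ≈ 399.68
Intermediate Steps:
R(g) = 2*g
Y = -37
(R(10) + 1/(Y - 88))² = (2*10 + 1/(-37 - 88))² = (20 + 1/(-125))² = (20 - 1/125)² = (2499/125)² = 6245001/15625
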